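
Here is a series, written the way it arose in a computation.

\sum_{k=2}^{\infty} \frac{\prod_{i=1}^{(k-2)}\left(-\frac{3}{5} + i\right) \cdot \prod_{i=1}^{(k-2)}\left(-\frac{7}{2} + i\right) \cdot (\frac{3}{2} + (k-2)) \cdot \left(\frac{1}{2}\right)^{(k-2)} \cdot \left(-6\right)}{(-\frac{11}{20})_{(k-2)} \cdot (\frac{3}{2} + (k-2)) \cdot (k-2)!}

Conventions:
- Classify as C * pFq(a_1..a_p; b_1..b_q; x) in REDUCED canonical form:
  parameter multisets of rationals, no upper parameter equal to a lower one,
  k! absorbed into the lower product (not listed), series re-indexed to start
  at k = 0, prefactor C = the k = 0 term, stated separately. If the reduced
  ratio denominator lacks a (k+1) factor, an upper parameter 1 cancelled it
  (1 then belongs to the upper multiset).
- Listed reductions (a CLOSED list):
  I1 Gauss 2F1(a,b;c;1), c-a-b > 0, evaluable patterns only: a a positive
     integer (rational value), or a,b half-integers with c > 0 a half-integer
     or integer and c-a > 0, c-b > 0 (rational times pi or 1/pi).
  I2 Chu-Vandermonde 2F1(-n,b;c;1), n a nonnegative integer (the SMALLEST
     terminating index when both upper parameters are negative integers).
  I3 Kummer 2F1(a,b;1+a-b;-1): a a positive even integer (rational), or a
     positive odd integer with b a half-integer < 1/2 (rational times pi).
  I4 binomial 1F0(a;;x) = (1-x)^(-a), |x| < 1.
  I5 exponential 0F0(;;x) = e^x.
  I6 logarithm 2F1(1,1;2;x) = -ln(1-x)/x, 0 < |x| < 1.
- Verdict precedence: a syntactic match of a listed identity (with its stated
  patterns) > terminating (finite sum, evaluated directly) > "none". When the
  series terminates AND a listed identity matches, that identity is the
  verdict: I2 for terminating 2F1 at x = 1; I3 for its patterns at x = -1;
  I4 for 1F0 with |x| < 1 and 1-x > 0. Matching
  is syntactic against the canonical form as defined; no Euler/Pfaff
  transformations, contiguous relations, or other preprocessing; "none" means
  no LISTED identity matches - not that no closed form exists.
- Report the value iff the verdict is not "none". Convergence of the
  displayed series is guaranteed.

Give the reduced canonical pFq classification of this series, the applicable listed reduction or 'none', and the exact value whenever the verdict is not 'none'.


The tell: x = \frac{1}{2} and the running product (C = -6, x = 1/2) telescopes to a rising factorial.
Consecutive-term ratio: r(k) = \frac{1}{2} * (k-\frac{5}{2}) (k+\frac{2}{5}) / [(k-\frac{11}{20}) (k+1)] - rational; roots negated = parameters, x = \frac{1}{2}, C = -6.

x = \frac{1}{2} here; the reduced form reads 2F1, upper {-\frac{5}{2}, \frac{2}{5}}, lower {-\frac{11}{20}}, C = -6. Verdict: no listed reduction: x = \frac{1}{2} and upper {-\frac{5}{2}, \frac{2}{5}} fail every I1-I6 pattern.


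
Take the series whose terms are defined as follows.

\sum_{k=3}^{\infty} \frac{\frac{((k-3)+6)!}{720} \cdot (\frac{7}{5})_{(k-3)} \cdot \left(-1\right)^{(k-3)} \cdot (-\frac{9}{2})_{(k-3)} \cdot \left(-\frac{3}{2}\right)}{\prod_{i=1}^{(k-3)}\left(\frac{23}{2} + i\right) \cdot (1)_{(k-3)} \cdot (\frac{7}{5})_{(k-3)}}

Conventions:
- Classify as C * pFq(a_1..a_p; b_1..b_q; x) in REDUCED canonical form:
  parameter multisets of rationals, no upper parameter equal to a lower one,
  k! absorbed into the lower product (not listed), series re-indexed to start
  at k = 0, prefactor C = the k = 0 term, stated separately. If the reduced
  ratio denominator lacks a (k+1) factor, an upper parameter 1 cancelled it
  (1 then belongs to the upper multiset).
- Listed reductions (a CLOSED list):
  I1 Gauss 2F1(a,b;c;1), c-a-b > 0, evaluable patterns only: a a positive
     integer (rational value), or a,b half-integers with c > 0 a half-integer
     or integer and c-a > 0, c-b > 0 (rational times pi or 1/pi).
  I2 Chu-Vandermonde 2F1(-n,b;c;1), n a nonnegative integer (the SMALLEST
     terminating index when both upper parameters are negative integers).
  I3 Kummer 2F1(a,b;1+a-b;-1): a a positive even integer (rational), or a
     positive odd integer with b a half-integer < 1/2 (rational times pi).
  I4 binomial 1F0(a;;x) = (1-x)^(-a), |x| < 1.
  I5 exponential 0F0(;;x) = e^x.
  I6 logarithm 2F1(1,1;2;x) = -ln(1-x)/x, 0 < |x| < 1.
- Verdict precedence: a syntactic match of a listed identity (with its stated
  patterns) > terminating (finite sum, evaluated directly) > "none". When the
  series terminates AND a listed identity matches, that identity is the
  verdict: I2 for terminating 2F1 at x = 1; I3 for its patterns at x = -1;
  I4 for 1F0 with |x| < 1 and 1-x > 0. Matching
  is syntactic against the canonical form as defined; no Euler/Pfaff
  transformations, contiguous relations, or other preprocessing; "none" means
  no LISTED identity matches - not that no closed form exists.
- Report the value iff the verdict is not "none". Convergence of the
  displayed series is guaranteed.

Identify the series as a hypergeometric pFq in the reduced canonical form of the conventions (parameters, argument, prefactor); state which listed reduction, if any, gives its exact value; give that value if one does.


With C = -\frac{3}{2}: the canonical form is 2F1(-\frac{9}{2}, 7; \frac{25}{2}; -1). Verdict at x = -1: Kummer's theorem (I3) matches (x = -1; c = \frac{25}{2} equals 1+a-b for upper {-\frac{9}{2}, 7}: listed pattern). Value: \left(-\frac{1003917915}{268435456}\right) \cdot \pi.

First insight: t_0 being -\frac{3}{2}, (1)_k (prefactor -3/2) is k! itself.
Ratio: r(k) = -1 * (k-\frac{9}{2}) (k+7) / [(k+\frac{25}{2}) (k+1)] ; factor over Q: parameters, x = -1, and C = -\frac{3}{2}.


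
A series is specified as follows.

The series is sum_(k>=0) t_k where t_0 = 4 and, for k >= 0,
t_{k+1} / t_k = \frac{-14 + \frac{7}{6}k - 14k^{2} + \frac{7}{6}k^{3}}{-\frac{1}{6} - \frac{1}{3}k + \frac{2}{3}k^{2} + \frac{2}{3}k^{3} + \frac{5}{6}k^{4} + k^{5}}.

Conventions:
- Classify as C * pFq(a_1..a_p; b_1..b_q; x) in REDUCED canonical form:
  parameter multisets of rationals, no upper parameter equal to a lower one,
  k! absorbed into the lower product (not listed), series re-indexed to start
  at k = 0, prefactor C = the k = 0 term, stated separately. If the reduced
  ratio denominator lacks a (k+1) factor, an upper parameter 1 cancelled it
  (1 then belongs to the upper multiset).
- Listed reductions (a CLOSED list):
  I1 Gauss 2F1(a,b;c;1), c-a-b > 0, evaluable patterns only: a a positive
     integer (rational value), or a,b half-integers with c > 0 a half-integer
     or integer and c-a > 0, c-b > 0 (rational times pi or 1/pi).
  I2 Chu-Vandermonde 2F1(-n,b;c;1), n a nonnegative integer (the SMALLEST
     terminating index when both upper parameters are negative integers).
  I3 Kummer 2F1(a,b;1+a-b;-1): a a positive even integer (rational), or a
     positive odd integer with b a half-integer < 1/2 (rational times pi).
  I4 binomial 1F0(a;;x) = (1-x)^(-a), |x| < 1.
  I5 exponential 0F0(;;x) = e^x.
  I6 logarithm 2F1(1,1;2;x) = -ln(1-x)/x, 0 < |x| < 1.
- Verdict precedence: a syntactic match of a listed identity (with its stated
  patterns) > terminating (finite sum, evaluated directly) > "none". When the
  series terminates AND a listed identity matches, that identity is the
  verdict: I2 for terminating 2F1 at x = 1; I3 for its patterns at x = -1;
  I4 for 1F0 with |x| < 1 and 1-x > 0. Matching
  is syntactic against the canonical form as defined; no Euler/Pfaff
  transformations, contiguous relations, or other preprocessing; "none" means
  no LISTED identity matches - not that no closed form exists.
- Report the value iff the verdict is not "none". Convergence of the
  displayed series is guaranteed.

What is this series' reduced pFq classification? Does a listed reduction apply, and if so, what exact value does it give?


This is 4 * 1F2(-12; -\frac{1}{2}, \frac{1}{3}; \frac{7}{6}) in reduced canonical form. Verdict: terminating - upper -12 stops the sum at k = 12; the 13 terms are added exactly. Hence: -\frac{7738116160062562170901}{25713729424468800000}.

Key observation: x = \frac{7}{6} and roots of the ratio polynomials (C = 4) are the negated parameters.
Ratio: r(k) = \frac{7}{6} * (k-12) / [(k-\frac{1}{2}) (k+\frac{1}{3}) (k+1)] ; factor over Q: parameters, x = \frac{7}{6}, and C = 4.


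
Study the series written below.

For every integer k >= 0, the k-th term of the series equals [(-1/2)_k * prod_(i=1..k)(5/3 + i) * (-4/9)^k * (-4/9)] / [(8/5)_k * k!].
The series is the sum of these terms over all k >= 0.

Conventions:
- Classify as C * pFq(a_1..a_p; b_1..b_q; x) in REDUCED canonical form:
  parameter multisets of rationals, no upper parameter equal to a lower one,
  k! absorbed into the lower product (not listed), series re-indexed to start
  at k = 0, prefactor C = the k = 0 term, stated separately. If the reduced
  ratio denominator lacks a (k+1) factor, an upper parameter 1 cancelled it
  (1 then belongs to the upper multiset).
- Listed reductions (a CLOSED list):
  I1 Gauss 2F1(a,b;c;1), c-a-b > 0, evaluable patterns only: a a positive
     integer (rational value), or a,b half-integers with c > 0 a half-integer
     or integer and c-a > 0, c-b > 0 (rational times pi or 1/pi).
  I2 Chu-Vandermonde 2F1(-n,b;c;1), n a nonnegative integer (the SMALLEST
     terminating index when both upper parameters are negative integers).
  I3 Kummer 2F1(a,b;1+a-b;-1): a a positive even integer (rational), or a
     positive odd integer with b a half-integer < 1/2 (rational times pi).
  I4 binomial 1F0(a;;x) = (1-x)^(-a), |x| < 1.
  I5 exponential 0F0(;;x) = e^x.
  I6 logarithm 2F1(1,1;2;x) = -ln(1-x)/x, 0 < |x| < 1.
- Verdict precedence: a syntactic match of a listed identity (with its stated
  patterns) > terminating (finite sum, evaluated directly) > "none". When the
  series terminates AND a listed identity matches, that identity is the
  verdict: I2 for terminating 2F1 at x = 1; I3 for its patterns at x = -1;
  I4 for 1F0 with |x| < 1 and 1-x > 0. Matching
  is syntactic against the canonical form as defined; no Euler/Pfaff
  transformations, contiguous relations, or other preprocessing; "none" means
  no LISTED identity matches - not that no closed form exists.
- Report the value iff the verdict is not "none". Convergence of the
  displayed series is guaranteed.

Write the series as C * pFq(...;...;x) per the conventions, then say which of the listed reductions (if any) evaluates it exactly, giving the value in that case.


With C = -4/9: the canonical form is 2F1(-1/2, 8/3; 8/5; -4/9). Verdict: none (x = -4/9): each listed identity misses the multisets {-1/2, 8/3} ; {8/5}.

Structural cue: with t_0 = -4/9, the running product (C = -4/9) telescopes to a rising factorial.
Ratio: r(k) = (-4/9) * (k-1/2) (k+8/3) / [(k+8/5) (k+1)] - rational in k, leading ratio (-4/9); with t_0 = -4/9, classification follows.


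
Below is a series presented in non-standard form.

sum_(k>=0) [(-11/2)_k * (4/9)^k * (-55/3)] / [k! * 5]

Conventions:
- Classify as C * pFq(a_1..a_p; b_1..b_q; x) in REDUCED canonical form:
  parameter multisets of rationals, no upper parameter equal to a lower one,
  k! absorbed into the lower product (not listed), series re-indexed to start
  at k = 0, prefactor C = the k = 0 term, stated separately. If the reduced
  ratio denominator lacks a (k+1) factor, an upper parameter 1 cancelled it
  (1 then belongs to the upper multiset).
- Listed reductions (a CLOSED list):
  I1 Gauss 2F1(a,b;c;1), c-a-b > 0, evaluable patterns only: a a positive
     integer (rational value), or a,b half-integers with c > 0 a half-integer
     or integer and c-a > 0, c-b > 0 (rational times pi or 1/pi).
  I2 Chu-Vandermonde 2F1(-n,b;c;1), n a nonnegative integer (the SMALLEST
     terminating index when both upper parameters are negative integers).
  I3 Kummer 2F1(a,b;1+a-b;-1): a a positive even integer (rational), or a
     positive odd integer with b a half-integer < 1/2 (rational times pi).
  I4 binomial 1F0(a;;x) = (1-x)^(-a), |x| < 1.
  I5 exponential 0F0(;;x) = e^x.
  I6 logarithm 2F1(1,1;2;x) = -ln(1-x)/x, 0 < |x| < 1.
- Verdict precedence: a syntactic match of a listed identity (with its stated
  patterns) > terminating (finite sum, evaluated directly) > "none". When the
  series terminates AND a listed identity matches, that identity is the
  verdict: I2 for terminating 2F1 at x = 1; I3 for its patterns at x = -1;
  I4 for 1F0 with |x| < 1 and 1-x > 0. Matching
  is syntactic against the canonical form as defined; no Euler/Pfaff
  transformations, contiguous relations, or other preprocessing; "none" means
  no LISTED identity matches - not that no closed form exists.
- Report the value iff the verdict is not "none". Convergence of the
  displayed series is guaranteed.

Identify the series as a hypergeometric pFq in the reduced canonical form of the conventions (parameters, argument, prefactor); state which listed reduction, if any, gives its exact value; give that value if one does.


x = 4/9 here; the reduced form reads 1F0, upper {-11/2}, lower {-}, C = -11/3. Verdict (x = 4/9): the I4 binomial reduction applies (the 1F0 binomial series: exponent 11/2, x = 4/9). Hence: (-11/3) * (5/9)^(11/2).

First insight: with t_0 = -11/3, the constant factors (prefactor -11/3) combine into one prefactor.
Step ratio: r(k) = (4/9) * (k-11/2) / [(k+1)] - rational in k. x = (4/9); t_0 = -11/3; negate the roots.


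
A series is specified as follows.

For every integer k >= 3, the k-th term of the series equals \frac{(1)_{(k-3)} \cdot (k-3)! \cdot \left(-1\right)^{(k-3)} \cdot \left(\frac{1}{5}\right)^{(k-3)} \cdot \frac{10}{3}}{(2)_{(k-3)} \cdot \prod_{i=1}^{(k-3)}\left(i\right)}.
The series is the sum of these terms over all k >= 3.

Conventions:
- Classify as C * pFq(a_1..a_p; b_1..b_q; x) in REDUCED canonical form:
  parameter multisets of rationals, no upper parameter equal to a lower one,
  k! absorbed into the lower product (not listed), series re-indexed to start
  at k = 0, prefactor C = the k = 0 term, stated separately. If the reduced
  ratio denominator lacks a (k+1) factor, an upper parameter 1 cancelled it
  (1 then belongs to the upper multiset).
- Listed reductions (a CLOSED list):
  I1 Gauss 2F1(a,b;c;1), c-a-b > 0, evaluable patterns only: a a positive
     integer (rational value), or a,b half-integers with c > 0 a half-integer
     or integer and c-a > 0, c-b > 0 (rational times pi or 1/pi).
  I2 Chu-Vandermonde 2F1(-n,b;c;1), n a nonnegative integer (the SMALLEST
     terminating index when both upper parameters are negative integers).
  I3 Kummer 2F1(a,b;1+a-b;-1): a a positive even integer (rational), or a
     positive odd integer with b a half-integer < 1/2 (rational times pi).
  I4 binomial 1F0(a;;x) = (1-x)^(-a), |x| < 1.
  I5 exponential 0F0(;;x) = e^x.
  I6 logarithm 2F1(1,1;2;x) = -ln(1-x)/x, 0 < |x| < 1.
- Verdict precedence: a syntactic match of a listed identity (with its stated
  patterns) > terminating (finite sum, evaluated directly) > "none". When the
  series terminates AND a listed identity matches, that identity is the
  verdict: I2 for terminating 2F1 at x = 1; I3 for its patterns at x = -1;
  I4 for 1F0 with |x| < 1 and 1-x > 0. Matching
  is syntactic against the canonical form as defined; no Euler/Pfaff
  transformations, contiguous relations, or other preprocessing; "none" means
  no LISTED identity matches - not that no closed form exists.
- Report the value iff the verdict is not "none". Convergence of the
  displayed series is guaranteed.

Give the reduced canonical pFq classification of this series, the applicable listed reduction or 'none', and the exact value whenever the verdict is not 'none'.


Classification (C = \frac{10}{3}): 2F1 with upper {1, 1}, lower {2}, argument x = -\frac{1}{5}. Verdict at x = -\frac{1}{5}: the I6 logarithm reduction matches (the logarithm: parameters (1,1;2), x = -\frac{1}{5}). Its exact value is \frac{50}{3} \cdot \ln\left(\frac{6}{5}\right).

Key step: t_0 = \frac{10}{3} here, and the factorial ratio (C = 10/3, x = -1/5) (k+a-1)!/(a-1)! is a rising factorial (a)_k.
Term ratio: r(k) = -\frac{1}{5} * (k+1) (k+1) / [(k+2) (k+1)] ; factor over Q: parameters, x = -\frac{1}{5}, and C = \frac{10}{3}.


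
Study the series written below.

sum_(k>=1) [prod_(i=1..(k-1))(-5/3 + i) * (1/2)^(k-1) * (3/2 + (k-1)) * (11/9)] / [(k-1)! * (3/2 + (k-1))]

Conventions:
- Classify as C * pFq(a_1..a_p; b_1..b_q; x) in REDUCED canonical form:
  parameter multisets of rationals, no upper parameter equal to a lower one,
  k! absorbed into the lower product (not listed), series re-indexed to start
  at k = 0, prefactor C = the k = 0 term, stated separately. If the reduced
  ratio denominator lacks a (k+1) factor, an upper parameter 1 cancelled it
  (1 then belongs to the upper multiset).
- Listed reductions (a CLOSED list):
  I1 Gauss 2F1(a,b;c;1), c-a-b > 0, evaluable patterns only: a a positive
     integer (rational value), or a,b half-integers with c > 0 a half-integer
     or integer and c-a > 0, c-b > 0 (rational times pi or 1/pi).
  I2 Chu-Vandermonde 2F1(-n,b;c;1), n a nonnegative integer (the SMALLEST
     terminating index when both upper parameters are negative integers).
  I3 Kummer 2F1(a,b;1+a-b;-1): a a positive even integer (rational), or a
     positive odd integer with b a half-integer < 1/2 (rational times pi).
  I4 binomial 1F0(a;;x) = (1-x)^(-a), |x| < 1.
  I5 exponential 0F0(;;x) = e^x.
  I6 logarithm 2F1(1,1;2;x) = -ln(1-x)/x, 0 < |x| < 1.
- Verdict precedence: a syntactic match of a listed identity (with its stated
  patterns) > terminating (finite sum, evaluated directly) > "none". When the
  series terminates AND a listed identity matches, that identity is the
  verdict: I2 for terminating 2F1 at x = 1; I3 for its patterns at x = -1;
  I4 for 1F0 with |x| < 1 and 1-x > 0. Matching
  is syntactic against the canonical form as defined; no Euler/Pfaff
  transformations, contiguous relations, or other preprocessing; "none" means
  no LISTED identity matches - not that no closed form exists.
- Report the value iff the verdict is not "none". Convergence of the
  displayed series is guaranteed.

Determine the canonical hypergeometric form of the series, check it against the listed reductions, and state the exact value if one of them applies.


Classification (C = 11/9): 1F0 with upper {-2/3}, lower {-}, argument x = 1/2. Verdict: this is binomial (I4) (the 1F0 binomial series: exponent 2/3, x = 1/2). Sum: (11/9) * (1/2)^(2/3).

Structural cue: with t_0 = 11/9, the running product (C = 11/9) telescopes to a rising factorial.
Adjacent-term ratio: r(k) = (1/2) * (k-2/3) / [(k+1)] - rational in k. x = (1/2); t_0 = 11/9; negate the roots.


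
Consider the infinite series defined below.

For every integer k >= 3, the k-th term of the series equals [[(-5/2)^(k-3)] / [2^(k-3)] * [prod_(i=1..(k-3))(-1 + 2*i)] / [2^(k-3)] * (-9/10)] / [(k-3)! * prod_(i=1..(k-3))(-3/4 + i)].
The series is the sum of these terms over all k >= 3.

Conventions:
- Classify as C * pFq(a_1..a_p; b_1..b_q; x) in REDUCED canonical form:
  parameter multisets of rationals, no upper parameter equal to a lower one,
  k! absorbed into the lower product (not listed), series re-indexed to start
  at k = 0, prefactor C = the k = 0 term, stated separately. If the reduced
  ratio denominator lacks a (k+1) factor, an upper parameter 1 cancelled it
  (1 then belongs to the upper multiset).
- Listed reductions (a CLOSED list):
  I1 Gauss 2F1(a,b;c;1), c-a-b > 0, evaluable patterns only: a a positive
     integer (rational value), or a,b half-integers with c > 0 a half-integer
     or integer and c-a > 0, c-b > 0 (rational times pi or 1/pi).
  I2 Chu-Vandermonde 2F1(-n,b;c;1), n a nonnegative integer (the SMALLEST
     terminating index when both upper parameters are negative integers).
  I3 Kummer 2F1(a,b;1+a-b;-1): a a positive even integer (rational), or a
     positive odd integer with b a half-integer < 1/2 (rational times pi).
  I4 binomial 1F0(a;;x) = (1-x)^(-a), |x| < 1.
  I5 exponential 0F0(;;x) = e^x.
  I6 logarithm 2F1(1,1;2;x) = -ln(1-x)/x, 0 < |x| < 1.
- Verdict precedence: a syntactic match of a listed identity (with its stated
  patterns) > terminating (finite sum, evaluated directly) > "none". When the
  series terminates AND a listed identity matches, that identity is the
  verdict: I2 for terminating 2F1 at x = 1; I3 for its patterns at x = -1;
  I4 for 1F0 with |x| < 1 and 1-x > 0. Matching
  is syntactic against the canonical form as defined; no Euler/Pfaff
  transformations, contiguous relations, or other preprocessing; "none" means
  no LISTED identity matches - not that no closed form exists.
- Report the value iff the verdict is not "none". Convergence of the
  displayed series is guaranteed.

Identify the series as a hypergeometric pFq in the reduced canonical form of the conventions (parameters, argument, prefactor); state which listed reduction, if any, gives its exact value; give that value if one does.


Canonical form: C = -9/10 times 1F1 with upper {1/2}, lower {1/4}, x = -5/4. Verdict: none. Every listed pattern misses the 1F1 form at -5/4, upper {1/2}.

Key observation: x = (-5/4) and the odd product 1*3*...*(2k-1) (prefactor -9/10) is 2^k (1/2)_k.
Term ratio: r(k) = (-5/4) * (k+1/2) / [(k+1/4) (k+1)] - rational in k. x = (-5/4); t_0 = -9/10; negate the roots.


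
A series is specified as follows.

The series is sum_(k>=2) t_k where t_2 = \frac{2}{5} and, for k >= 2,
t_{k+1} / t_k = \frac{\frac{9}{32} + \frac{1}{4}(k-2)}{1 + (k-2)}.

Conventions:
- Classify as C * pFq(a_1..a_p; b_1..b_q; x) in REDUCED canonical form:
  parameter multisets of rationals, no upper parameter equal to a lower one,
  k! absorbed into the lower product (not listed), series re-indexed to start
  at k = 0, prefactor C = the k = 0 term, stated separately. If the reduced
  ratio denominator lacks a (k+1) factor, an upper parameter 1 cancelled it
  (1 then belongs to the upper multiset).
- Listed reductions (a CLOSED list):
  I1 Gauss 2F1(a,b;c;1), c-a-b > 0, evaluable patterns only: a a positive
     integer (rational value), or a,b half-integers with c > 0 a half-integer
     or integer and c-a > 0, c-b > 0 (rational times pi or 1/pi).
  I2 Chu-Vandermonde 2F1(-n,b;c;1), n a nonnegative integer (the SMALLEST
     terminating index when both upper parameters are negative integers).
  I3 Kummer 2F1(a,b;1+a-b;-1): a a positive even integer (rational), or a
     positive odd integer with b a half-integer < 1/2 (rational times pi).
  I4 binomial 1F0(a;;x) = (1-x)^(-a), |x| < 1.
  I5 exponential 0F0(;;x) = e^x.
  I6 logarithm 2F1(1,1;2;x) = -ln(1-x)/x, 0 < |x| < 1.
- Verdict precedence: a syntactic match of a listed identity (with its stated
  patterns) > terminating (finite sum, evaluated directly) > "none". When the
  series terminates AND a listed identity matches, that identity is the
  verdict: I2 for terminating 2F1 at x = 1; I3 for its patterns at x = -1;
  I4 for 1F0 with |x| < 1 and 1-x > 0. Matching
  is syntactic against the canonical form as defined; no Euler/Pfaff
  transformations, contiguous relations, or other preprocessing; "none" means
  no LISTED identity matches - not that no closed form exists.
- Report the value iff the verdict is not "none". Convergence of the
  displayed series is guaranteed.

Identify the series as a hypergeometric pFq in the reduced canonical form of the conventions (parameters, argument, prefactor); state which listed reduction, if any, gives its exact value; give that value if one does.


Reduced: x = \frac{1}{4}, 1F0, upper = {\frac{9}{8}}, lower = {-}, C = \frac{2}{5}. Verdict: this is the I4 binomial reduction (the 1F0 binomial series: exponent -9/8, x = \frac{1}{4}). Its exact value is \frac{2}{5} \cdot \left(\frac{3}{4}\right)^{-\frac{9}{8}}.

Key step: t_0 = \frac{2}{5} here, and factor the ratio over Q (C = 2/5): negated roots = parameters.
Ratio: r(k) = \frac{1}{4} * (k+\frac{9}{8}) / [(k+1)] - rational in k, leading ratio \frac{1}{4}; with t_0 = \frac{2}{5}, classification follows.


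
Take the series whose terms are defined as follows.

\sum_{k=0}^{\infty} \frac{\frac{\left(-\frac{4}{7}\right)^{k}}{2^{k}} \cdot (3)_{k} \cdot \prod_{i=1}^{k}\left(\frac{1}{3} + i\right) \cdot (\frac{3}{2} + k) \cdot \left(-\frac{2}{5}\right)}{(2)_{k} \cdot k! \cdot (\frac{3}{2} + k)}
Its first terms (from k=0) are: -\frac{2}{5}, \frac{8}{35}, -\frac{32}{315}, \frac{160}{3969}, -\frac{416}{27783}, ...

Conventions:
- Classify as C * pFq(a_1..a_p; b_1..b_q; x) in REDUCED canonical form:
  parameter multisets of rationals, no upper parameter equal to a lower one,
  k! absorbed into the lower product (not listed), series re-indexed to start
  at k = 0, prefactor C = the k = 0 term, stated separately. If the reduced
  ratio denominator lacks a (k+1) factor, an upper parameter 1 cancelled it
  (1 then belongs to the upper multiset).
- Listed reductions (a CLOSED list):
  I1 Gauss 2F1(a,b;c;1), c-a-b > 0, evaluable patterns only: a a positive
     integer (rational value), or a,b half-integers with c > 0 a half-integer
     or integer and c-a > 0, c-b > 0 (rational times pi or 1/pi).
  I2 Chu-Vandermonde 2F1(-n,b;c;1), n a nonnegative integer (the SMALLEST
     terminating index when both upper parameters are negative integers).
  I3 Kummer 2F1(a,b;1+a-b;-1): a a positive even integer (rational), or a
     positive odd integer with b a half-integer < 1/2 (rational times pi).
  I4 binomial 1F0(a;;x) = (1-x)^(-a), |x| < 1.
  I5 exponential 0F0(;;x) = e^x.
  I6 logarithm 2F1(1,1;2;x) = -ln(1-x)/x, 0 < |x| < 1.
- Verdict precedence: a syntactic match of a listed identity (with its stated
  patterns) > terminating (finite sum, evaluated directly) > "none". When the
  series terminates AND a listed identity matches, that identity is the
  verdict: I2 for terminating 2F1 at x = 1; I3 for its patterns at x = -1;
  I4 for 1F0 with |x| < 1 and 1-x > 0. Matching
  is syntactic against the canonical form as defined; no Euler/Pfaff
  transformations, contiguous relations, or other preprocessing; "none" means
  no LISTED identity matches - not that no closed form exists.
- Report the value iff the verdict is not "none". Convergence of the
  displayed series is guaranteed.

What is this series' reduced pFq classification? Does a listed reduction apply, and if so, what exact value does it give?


x = -\frac{2}{7} here; the reduced form reads 2F1, upper {\frac{4}{3}, 3}, lower {2}, C = -\frac{2}{5}. Verdict: none - this 2F1 at x = -\frac{2}{7} matches no listed pattern, and upper {\frac{4}{3}, 3} holds no stopper.

First insight: t_0 = -\frac{2}{5} here, and the running product (C = -2/5, x = -2/7) telescopes to a rising factorial.
Term ratio: r(k) = -\frac{2}{7} * (k+\frac{4}{3}) (k+3) / [(k+2) (k+1)] - poly over poly, x = -\frac{2}{7} from leading terms; C = -\frac{2}{5} at k = 0.


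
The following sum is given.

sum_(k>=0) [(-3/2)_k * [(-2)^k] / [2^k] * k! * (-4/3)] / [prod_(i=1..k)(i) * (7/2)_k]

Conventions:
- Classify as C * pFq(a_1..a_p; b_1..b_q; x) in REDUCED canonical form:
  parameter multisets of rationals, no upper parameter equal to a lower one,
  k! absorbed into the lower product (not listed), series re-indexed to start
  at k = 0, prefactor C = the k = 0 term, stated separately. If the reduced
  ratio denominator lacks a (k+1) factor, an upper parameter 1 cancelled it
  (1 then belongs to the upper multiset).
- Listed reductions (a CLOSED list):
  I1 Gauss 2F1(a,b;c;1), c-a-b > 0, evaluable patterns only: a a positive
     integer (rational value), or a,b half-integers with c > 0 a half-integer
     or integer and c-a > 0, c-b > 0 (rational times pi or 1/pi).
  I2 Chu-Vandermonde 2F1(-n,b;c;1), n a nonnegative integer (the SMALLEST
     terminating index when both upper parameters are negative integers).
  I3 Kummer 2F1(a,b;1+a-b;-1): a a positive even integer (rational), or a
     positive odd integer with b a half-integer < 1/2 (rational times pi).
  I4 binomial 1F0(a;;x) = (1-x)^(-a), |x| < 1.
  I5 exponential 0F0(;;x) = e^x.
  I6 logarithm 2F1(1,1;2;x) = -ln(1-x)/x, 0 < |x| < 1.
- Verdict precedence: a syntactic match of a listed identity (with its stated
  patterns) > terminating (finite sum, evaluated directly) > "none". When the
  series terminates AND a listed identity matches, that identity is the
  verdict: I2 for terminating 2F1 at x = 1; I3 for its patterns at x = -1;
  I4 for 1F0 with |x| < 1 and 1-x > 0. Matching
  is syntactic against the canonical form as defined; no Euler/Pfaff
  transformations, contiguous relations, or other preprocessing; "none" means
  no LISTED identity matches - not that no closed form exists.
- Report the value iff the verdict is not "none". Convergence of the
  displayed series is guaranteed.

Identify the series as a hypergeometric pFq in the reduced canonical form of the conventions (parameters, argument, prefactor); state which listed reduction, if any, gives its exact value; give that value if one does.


The series (x = -1) is 2F1: upper {-3/2, 1}, lower {7/2}, prefactor -4/3. Verdict (x = -1): the Kummer evaluation I3 applies (x = -1; c = 7/2 equals 1+a-b for upper {-3/2, 1}: listed pattern). Its exact value is (-5/8) * pi.

Structural cue: t_0 being -4/3, the factorial ratio (C = -4/3, x = -1) (k+a-1)!/(a-1)! is a rising factorial (a)_k.
Adjacent-term ratio: r(k) = (-1) * (k-3/2) (k+1) / [(k+7/2) (k+1)] ; factor over Q: parameters, x = (-1), and C = -4/3.


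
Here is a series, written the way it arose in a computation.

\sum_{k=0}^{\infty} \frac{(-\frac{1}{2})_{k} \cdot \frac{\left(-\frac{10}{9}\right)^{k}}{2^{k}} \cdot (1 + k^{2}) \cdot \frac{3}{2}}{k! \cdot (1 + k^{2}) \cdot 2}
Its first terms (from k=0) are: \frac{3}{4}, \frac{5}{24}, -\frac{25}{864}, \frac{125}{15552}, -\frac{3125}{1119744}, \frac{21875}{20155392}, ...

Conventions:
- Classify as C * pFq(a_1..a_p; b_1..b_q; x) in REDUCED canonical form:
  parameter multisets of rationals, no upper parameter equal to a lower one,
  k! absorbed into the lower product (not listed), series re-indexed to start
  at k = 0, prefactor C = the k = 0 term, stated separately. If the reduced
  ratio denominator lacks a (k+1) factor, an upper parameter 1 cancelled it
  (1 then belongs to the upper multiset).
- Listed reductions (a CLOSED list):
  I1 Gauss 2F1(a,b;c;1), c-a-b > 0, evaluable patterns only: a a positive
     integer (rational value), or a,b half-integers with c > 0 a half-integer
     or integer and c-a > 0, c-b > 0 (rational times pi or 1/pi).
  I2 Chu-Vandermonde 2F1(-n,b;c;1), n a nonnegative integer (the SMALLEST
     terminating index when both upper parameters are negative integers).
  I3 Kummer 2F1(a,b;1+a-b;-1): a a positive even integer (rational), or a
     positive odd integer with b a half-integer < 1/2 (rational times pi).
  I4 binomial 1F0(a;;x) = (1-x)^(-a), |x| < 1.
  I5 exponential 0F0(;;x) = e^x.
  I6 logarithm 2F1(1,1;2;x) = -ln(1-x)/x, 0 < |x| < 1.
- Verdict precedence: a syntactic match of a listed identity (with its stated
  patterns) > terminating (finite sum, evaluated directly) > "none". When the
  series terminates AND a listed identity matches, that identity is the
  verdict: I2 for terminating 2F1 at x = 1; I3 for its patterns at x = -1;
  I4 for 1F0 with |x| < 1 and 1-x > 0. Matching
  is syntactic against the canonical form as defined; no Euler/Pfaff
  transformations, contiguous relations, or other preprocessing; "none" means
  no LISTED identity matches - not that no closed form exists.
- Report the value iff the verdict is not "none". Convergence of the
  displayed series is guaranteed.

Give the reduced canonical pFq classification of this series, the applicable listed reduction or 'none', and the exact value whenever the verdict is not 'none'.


Canonical form: C = \frac{3}{4} times 1F0 with upper {-\frac{1}{2}}, lower {-}, x = -\frac{5}{9}. Verdict at x = -\frac{5}{9}: the I4 binomial reduction matches (the 1F0 binomial series: exponent 1/2, x = -\frac{5}{9}). Exact value: \frac{3}{4} \cdot \left(\frac{14}{9}\right)^{\frac{1}{2}}.

Key step: x = -\frac{5}{9} and striking the common factor k^2 + 1 reduces the term (prefactor 3/4).
Adjacent-term ratio: r(k) = -\frac{5}{9} * (k-\frac{1}{2}) / [(k+1)] - poly over poly, x = -\frac{5}{9} from leading terms; C = \frac{3}{4} at k = 0.


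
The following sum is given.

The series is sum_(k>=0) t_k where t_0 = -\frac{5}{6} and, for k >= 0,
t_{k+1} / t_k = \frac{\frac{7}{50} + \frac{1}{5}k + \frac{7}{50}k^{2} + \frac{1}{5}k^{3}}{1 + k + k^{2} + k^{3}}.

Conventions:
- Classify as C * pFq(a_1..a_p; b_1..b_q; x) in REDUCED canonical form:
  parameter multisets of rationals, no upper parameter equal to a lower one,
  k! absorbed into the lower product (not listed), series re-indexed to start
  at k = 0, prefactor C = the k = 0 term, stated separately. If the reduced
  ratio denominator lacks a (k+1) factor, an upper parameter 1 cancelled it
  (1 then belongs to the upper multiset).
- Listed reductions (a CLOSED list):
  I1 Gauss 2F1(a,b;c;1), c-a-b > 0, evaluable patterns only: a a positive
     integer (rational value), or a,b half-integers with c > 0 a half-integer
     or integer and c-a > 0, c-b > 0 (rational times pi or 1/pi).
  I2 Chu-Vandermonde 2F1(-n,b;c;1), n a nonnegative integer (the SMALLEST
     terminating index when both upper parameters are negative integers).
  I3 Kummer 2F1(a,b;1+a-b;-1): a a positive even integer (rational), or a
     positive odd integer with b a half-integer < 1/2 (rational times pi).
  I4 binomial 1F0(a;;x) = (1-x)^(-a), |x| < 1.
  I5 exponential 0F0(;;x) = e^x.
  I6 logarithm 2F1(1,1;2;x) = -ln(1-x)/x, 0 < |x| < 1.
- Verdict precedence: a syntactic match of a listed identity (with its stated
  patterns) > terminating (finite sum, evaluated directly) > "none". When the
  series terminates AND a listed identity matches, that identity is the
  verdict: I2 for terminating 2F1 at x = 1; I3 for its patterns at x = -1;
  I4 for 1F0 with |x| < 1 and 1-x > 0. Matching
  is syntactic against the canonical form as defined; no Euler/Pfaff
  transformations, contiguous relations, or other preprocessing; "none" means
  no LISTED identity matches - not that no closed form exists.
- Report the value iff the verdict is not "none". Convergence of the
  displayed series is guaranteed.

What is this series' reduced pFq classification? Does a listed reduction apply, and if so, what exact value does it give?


Canonical form: C = -\frac{5}{6} times 1F0 with upper {\frac{7}{10}}, lower {-}, x = \frac{1}{5}. Verdict (x = \frac{1}{5}): the I4 binomial reduction applies (the 1F0 binomial series: exponent -7/10, x = \frac{1}{5}). Its exact value is \left(-\frac{5}{6}\right) \cdot \left(\frac{4}{5}\right)^{-\frac{7}{10}}.

Key observation: from the first term -\frac{5}{6}: factor the ratio over Q (prefactor -5/6): negated roots = parameters.
Adjacent-term ratio: r(k) = \frac{1}{5} * (k+\frac{7}{10}) / [(k+1)] - rational; roots negated = parameters, x = \frac{1}{5}, C = -\frac{5}{6}.


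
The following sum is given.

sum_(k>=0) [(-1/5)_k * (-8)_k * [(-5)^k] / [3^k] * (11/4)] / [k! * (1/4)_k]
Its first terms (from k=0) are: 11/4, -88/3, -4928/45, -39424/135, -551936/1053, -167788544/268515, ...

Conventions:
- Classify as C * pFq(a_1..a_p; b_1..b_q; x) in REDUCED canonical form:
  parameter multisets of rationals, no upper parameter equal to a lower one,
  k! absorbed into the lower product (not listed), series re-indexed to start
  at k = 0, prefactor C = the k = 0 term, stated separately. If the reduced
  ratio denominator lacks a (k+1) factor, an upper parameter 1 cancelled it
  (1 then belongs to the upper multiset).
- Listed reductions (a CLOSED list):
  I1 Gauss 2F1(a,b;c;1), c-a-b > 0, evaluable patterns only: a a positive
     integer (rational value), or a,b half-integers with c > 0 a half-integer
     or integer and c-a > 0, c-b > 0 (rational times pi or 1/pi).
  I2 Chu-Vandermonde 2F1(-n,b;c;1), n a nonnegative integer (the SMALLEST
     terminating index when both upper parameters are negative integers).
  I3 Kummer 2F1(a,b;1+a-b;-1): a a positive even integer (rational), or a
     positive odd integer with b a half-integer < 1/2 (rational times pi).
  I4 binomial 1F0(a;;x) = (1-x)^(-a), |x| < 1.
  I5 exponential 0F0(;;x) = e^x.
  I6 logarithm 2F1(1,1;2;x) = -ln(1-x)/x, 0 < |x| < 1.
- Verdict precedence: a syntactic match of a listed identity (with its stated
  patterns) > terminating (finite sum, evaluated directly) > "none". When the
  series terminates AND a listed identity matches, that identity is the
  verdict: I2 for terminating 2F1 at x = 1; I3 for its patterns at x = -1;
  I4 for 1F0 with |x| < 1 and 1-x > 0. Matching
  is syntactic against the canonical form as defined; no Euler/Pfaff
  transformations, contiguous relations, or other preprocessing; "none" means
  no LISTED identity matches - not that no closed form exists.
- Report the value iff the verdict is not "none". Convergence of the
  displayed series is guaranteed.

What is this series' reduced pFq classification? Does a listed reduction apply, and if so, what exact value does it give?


The series (x = -5/3) is 2F1: upper {-8, -1/5}, lower {1/4}, prefactor 11/4. Verdict: terminating. (-8)_k vanishes past k = 8, leaving a 9-term sum, computed directly. Sum: -98289569389/42646500.

Key step: t_0 = 11/4 here, and the two geometric factors (C = 11/4) combine into one argument.
Step ratio: r(k) = (-5/3) * (k-8) (k-1/5) / [(k+1/4) (k+1)] - rational in k. x = (-5/3); t_0 = 11/4; negate the roots.


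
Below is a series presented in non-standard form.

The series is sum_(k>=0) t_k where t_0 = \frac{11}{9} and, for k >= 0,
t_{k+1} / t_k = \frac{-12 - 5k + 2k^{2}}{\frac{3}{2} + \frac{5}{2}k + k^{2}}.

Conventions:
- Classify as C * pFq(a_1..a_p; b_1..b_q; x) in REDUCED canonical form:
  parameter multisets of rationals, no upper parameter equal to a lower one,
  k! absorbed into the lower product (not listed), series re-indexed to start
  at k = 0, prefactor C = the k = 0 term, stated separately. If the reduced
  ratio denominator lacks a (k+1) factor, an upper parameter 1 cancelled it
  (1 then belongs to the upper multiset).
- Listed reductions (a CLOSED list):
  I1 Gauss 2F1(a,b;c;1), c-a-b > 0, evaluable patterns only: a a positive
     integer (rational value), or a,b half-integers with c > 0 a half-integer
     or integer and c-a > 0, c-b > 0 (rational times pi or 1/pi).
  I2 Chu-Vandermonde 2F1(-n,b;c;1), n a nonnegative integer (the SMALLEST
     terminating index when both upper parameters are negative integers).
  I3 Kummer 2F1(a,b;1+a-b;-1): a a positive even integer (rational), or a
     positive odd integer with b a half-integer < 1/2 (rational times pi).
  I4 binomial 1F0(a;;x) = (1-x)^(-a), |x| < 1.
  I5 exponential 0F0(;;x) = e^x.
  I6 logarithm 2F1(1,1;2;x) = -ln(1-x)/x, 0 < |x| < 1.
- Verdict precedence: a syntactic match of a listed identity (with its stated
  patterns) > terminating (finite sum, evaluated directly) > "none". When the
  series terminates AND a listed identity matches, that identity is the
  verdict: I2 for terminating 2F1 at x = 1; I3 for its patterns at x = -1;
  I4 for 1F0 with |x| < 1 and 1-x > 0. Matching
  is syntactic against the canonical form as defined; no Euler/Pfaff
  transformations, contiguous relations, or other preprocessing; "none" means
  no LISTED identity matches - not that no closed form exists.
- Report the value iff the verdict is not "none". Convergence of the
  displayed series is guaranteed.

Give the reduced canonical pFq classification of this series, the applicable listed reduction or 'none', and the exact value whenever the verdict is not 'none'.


Key step: t_0 being \frac{11}{9}, the expanded ratio factors over Q; prefactor 11/9, roots give parameters.
Term ratio: r(k) = 2 * (k-4) / [(k+1)] - rational; roots negated = parameters, x = 2, C = \frac{11}{9}.

The series (x = 2) is 1F0: upper {-4}, lower {-}, prefactor \frac{11}{9}. Verdict: terminating. (-4)_k vanishes past k = 4, leaving a 5-term sum, computed directly. Exact value: \frac{11}{9}.


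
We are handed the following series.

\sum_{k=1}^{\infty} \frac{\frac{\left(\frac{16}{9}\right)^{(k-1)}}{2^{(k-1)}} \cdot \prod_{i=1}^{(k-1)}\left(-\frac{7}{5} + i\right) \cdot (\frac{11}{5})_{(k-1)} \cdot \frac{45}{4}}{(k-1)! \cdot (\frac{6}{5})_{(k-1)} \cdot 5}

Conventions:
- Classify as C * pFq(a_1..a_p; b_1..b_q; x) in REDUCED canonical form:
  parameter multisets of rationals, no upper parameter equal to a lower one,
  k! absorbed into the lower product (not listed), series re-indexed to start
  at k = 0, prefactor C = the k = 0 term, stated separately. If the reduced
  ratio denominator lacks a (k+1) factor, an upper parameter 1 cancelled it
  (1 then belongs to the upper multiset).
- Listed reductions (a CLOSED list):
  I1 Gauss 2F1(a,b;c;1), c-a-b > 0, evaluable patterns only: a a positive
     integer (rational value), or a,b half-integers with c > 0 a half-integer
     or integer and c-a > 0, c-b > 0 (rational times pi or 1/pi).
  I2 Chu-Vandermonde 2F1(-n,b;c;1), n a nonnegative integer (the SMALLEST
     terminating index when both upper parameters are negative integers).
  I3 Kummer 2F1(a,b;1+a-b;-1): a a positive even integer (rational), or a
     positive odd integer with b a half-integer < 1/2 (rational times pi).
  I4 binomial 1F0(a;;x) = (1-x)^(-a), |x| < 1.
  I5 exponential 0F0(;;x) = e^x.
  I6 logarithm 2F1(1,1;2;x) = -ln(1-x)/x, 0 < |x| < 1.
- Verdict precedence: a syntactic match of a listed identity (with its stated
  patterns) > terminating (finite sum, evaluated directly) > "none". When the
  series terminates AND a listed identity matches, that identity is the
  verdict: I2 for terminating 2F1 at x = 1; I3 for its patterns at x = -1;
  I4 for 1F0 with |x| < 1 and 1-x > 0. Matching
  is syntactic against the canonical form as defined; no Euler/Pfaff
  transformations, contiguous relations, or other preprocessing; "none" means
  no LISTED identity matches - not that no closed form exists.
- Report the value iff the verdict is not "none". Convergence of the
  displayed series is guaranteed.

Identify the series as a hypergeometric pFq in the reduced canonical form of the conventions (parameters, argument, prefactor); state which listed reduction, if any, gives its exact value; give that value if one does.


This is \frac{9}{4} * 2F1(-\frac{2}{5}, \frac{11}{5}; \frac{6}{5}; \frac{8}{9}) in reduced canonical form. Verdict: none here - no I1-I6 shape fits x = \frac{8}{9} with lower {\frac{6}{5}}.

Key step: from the first term \frac{9}{4}: the running product (C = 9/4) telescopes to a rising factorial.
Term ratio: r(k) = \frac{8}{9} * (k-\frac{2}{5}) (k+\frac{11}{5}) / [(k+\frac{6}{5}) (k+1)] - rational; roots negated = parameters, x = \frac{8}{9}, C = \frac{9}{4}.
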